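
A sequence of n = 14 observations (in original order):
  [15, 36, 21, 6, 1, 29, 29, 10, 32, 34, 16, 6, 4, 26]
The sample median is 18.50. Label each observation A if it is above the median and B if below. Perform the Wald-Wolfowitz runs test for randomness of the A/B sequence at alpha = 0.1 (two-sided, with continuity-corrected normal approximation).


Step 1: Compute median = 18.50; label A = above, B = below.
Labels in order: BAABBAABAABBBA  (n_A = 7, n_B = 7)
Step 2: Count runs R = 8.
Step 3: Under H0 (random ordering), E[R] = 2*n_A*n_B/(n_A+n_B) + 1 = 2*7*7/14 + 1 = 8.0000.
        Var[R] = 2*n_A*n_B*(2*n_A*n_B - n_A - n_B) / ((n_A+n_B)^2 * (n_A+n_B-1)) = 8232/2548 = 3.2308.
        SD[R] = 1.7974.
Step 4: R = E[R], so z = 0 with no continuity correction.
Step 5: Two-sided p-value via normal approximation = 2*(1 - Phi(|z|)) = 1.000000.
Step 6: alpha = 0.1. fail to reject H0.

R = 8, z = 0.0000, p = 1.000000, fail to reject H0.


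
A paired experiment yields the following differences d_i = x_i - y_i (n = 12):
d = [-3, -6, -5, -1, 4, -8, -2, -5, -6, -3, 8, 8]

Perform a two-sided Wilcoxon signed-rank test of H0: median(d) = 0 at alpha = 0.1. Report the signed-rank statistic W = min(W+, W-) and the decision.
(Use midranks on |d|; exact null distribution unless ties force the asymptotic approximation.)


Step 1: Drop any zero differences (none here) and take |d_i|.
|d| = [3, 6, 5, 1, 4, 8, 2, 5, 6, 3, 8, 8]
Step 2: Midrank |d_i| (ties get averaged ranks).
ranks: |3|->3.5, |6|->8.5, |5|->6.5, |1|->1, |4|->5, |8|->11, |2|->2, |5|->6.5, |6|->8.5, |3|->3.5, |8|->11, |8|->11
Step 3: Attach original signs; sum ranks with positive sign and with negative sign.
W+ = 5 + 11 + 11 = 27
W- = 3.5 + 8.5 + 6.5 + 1 + 11 + 2 + 6.5 + 8.5 + 3.5 = 51
(Check: W+ + W- = 78 should equal n(n+1)/2 = 78.)
Step 4: Test statistic W = min(W+, W-) = 27.
Step 5: Ties in |d|, so use the tie-corrected normal approximation.
        E[W] = n(n+1)/4 = 12*13/4 = 39.
        Tie groups: |d|=3 (t=2), |d|=5 (t=2), |d|=6 (t=2), |d|=8 (t=3); sum(t^3 - t) = 42.
        Var[W] = n(n+1)(2n+1)/24 - sum(t^3-t)/48 = 3900/24 - 42/48 = 161.625.
        z = (W - E[W]) / sqrt(Var[W]) = (27 - 39) / 12.7132 = -0.9439.
        Two-sided p = 2*Phi(z) = 0.345220.
Step 6: alpha = 0.1. fail to reject H0.

W+ = 27, W- = 51, W = min = 27, p = 0.345220, fail to reject H0.


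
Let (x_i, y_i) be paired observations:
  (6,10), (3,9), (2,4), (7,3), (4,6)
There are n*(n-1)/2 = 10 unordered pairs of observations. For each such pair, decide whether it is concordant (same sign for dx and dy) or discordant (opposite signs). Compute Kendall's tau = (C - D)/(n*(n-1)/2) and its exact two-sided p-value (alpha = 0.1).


Step 1: Enumerate the 10 unordered pairs (i,j) with i<j and classify each by sign(x_j-x_i) * sign(y_j-y_i).
  (1,2):dx=-3,dy=-1->C; (1,3):dx=-4,dy=-6->C; (1,4):dx=+1,dy=-7->D; (1,5):dx=-2,dy=-4->C
  (2,3):dx=-1,dy=-5->C; (2,4):dx=+4,dy=-6->D; (2,5):dx=+1,dy=-3->D; (3,4):dx=+5,dy=-1->D
  (3,5):dx=+2,dy=+2->C; (4,5):dx=-3,dy=+3->D
Step 2: C = 5, D = 5, total pairs = 10.
Step 3: tau = (C - D)/(n(n-1)/2) = (5 - 5)/10 = 0.000000.
Step 4: Exact two-sided p-value (enumerate n! = 120 permutations of y under H0): p = 1.000000.
Step 5: alpha = 0.1. fail to reject H0.

tau_b = 0.0000 (C=5, D=5), p = 1.000000, fail to reject H0.


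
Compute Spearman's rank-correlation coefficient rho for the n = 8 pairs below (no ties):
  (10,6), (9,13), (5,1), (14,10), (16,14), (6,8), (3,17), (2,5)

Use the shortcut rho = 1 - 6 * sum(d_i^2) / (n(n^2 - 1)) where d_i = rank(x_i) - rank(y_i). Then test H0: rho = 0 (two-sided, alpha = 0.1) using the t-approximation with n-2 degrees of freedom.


Step 1: Rank x and y separately (midranks; no ties here).
rank(x): 10->6, 9->5, 5->3, 14->7, 16->8, 6->4, 3->2, 2->1
rank(y): 6->3, 13->6, 1->1, 10->5, 14->7, 8->4, 17->8, 5->2
Step 2: d_i = R_x(i) - R_y(i); compute d_i^2.
  (6-3)^2=9, (5-6)^2=1, (3-1)^2=4, (7-5)^2=4, (8-7)^2=1, (4-4)^2=0, (2-8)^2=36, (1-2)^2=1
sum(d^2) = 56.
Step 3: rho = 1 - 6*56 / (8*(8^2 - 1)) = 1 - 336/504 = 0.333333.
Step 4: Under H0, t = rho * sqrt((n-2)/(1-rho^2)) = 0.8660 ~ t(6).
Step 5: Two-sided p-value from the t-distribution with 6 df = 0.419753.
Step 6: alpha = 0.1. fail to reject H0.

rho = 0.3333, p = 0.419753, fail to reject H0 at alpha = 0.1.


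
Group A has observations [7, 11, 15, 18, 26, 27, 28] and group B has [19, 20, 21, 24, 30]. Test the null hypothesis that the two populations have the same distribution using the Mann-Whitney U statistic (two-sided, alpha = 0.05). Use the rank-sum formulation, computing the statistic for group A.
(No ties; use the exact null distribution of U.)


Step 1: Combine and sort all 12 observations; assign midranks.
sorted (value, group): (7,X), (11,X), (15,X), (18,X), (19,Y), (20,Y), (21,Y), (24,Y), (26,X), (27,X), (28,X), (30,Y)
ranks: 7->1, 11->2, 15->3, 18->4, 19->5, 20->6, 21->7, 24->8, 26->9, 27->10, 28->11, 30->12
Step 2: Rank sum for X: R1 = 1 + 2 + 3 + 4 + 9 + 10 + 11 = 40.
Step 3: U_X = R1 - n1(n1+1)/2 = 40 - 7*8/2 = 40 - 28 = 12.
       U_Y = n1*n2 - U_X = 35 - 12 = 23.
Step 4: No ties, so the exact null distribution of U (based on enumerating the C(12,7) = 792 equally likely rank assignments) gives the two-sided p-value.
Step 5: p-value = 0.431818; compare to alpha = 0.05. fail to reject H0.

U_X = 12, p = 0.431818, fail to reject H0 at alpha = 0.05.


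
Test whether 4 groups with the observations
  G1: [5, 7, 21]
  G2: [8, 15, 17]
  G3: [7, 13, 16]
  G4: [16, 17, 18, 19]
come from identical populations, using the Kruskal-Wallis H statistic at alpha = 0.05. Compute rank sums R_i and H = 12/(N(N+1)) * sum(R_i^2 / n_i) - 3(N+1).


Step 1: Combine all N = 13 observations and assign midranks.
sorted (value, group, rank): (5,G1,1), (7,G1,2.5), (7,G3,2.5), (8,G2,4), (13,G3,5), (15,G2,6), (16,G3,7.5), (16,G4,7.5), (17,G2,9.5), (17,G4,9.5), (18,G4,11), (19,G4,12), (21,G1,13)
Step 2: Sum ranks within each group.
R_1 = 16.5 (n_1 = 3)
R_2 = 19.5 (n_2 = 3)
R_3 = 15 (n_3 = 3)
R_4 = 40 (n_4 = 4)
Step 3: H = 12/(N(N+1)) * sum(R_i^2/n_i) - 3(N+1)
     = 12/(13*14) * (16.5^2/3 + 19.5^2/3 + 15^2/3 + 40^2/4) - 3*14
     = 0.065934 * 692.5 - 42
     = 3.659341.
Step 4: Ties present; correction factor C = 1 - 18/(13^3 - 13) = 0.991758. Corrected H = 3.659341 / 0.991758 = 3.689751.
Step 5: Under H0, H ~ chi^2(3); p-value = 0.296973.
Step 6: alpha = 0.05. fail to reject H0.

H = 3.6898, df = 3, p = 0.296973, fail to reject H0.


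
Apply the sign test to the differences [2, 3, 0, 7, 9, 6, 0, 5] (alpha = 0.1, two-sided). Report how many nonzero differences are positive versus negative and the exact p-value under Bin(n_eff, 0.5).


Step 1: Discard zero differences. Original n = 8; n_eff = number of nonzero differences = 6.
Nonzero differences (with sign): +2, +3, +7, +9, +6, +5
Step 2: Count signs: positive = 6, negative = 0.
Step 3: Under H0: P(positive) = 0.5, so the number of positives S ~ Bin(6, 0.5).
Step 4: Two-sided exact p-value = sum of Bin(6,0.5) probabilities at or below the observed probability = 0.031250.
Step 5: alpha = 0.1. reject H0.

n_eff = 6, pos = 6, neg = 0, p = 0.031250, reject H0.


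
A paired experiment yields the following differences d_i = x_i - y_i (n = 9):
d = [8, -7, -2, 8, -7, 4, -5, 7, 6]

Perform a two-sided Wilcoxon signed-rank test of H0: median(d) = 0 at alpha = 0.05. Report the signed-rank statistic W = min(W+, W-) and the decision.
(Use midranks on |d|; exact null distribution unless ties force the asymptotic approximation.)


Step 1: Drop any zero differences (none here) and take |d_i|.
|d| = [8, 7, 2, 8, 7, 4, 5, 7, 6]
Step 2: Midrank |d_i| (ties get averaged ranks).
ranks: |8|->8.5, |7|->6, |2|->1, |8|->8.5, |7|->6, |4|->2, |5|->3, |7|->6, |6|->4
Step 3: Attach original signs; sum ranks with positive sign and with negative sign.
W+ = 8.5 + 8.5 + 2 + 6 + 4 = 29
W- = 6 + 1 + 6 + 3 = 16
(Check: W+ + W- = 45 should equal n(n+1)/2 = 45.)
Step 4: Test statistic W = min(W+, W-) = 16.
Step 5: Ties in |d|, so use the tie-corrected normal approximation.
        E[W] = n(n+1)/4 = 9*10/4 = 22.5.
        Tie groups: |d|=7 (t=3), |d|=8 (t=2); sum(t^3 - t) = 30.
        Var[W] = n(n+1)(2n+1)/24 - sum(t^3-t)/48 = 1710/24 - 30/48 = 70.625.
        z = (W - E[W]) / sqrt(Var[W]) = (16 - 22.5) / 8.4039 = -0.7735.
        Two-sided p = 2*Phi(z) = 0.439254.
Step 6: alpha = 0.05. fail to reject H0.

W+ = 29, W- = 16, W = min = 16, p = 0.439254, fail to reject H0.


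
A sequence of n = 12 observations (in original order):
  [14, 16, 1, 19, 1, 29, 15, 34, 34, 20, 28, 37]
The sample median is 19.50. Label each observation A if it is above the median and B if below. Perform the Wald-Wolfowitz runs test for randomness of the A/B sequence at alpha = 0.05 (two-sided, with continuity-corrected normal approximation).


Step 1: Compute median = 19.50; label A = above, B = below.
Labels in order: BBBBBABAAAAA  (n_A = 6, n_B = 6)
Step 2: Count runs R = 4.
Step 3: Under H0 (random ordering), E[R] = 2*n_A*n_B/(n_A+n_B) + 1 = 2*6*6/12 + 1 = 7.0000.
        Var[R] = 2*n_A*n_B*(2*n_A*n_B - n_A - n_B) / ((n_A+n_B)^2 * (n_A+n_B-1)) = 4320/1584 = 2.7273.
        SD[R] = 1.6514.
Step 4: Continuity-corrected z = (R + 0.5 - E[R]) / SD[R] = (4 + 0.5 - 7.0000) / 1.6514 = -1.5138.
Step 5: Two-sided p-value via normal approximation = 2*(1 - Phi(|z|)) = 0.130070.
Step 6: alpha = 0.05. fail to reject H0.

R = 4, z = -1.5138, p = 0.130070, fail to reject H0.


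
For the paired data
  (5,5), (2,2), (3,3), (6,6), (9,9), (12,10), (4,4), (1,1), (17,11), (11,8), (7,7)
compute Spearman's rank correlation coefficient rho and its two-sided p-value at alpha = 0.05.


Step 1: Rank x and y separately (midranks; no ties here).
rank(x): 5->5, 2->2, 3->3, 6->6, 9->8, 12->10, 4->4, 1->1, 17->11, 11->9, 7->7
rank(y): 5->5, 2->2, 3->3, 6->6, 9->9, 10->10, 4->4, 1->1, 11->11, 8->8, 7->7
Step 2: d_i = R_x(i) - R_y(i); compute d_i^2.
  (5-5)^2=0, (2-2)^2=0, (3-3)^2=0, (6-6)^2=0, (8-9)^2=1, (10-10)^2=0, (4-4)^2=0, (1-1)^2=0, (11-11)^2=0, (9-8)^2=1, (7-7)^2=0
sum(d^2) = 2.
Step 3: rho = 1 - 6*2 / (11*(11^2 - 1)) = 1 - 12/1320 = 0.990909.
Step 4: Under H0, t = rho * sqrt((n-2)/(1-rho^2)) = 22.0966 ~ t(9).
Step 5: Two-sided p-value from the t-distribution with 9 df = 0.000000.
Step 6: alpha = 0.05. reject H0.

rho = 0.9909, p = 0.000000, reject H0 at alpha = 0.05.


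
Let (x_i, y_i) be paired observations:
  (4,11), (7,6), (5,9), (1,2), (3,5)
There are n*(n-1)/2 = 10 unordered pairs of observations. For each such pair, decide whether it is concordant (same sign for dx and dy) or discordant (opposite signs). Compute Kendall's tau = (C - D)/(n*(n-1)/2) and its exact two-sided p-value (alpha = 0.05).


Step 1: Enumerate the 10 unordered pairs (i,j) with i<j and classify each by sign(x_j-x_i) * sign(y_j-y_i).
  (1,2):dx=+3,dy=-5->D; (1,3):dx=+1,dy=-2->D; (1,4):dx=-3,dy=-9->C; (1,5):dx=-1,dy=-6->C
  (2,3):dx=-2,dy=+3->D; (2,4):dx=-6,dy=-4->C; (2,5):dx=-4,dy=-1->C; (3,4):dx=-4,dy=-7->C
  (3,5):dx=-2,dy=-4->C; (4,5):dx=+2,dy=+3->C
Step 2: C = 7, D = 3, total pairs = 10.
Step 3: tau = (C - D)/(n(n-1)/2) = (7 - 3)/10 = 0.400000.
Step 4: Exact two-sided p-value (enumerate n! = 120 permutations of y under H0): p = 0.483333.
Step 5: alpha = 0.05. fail to reject H0.

tau_b = 0.4000 (C=7, D=3), p = 0.483333, fail to reject H0.


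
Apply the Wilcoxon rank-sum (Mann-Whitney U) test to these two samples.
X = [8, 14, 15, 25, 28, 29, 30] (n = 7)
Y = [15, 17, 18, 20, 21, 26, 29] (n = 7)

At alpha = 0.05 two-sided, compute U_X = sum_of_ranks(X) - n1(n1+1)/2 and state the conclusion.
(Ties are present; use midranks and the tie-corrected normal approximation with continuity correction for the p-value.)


Step 1: Combine and sort all 14 observations; assign midranks.
sorted (value, group): (8,X), (14,X), (15,X), (15,Y), (17,Y), (18,Y), (20,Y), (21,Y), (25,X), (26,Y), (28,X), (29,X), (29,Y), (30,X)
ranks: 8->1, 14->2, 15->3.5, 15->3.5, 17->5, 18->6, 20->7, 21->8, 25->9, 26->10, 28->11, 29->12.5, 29->12.5, 30->14
Step 2: Rank sum for X: R1 = 1 + 2 + 3.5 + 9 + 11 + 12.5 + 14 = 53.
Step 3: U_X = R1 - n1(n1+1)/2 = 53 - 7*8/2 = 53 - 28 = 25.
       U_Y = n1*n2 - U_X = 49 - 25 = 24.
Step 4: Ties are present, so use the tie-corrected normal approximation (with continuity correction) for the p-value.
Step 5: p-value = 1.000000; compare to alpha = 0.05. fail to reject H0.

U_X = 25, p = 1.000000, fail to reject H0 at alpha = 0.05.


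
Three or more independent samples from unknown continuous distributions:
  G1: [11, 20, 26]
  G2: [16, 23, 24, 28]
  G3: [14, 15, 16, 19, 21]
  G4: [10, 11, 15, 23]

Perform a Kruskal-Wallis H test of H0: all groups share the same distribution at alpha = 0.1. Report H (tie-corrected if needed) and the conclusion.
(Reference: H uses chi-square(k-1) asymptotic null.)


Step 1: Combine all N = 16 observations and assign midranks.
sorted (value, group, rank): (10,G4,1), (11,G1,2.5), (11,G4,2.5), (14,G3,4), (15,G3,5.5), (15,G4,5.5), (16,G2,7.5), (16,G3,7.5), (19,G3,9), (20,G1,10), (21,G3,11), (23,G2,12.5), (23,G4,12.5), (24,G2,14), (26,G1,15), (28,G2,16)
Step 2: Sum ranks within each group.
R_1 = 27.5 (n_1 = 3)
R_2 = 50 (n_2 = 4)
R_3 = 37 (n_3 = 5)
R_4 = 21.5 (n_4 = 4)
Step 3: H = 12/(N(N+1)) * sum(R_i^2/n_i) - 3(N+1)
     = 12/(16*17) * (27.5^2/3 + 50^2/4 + 37^2/5 + 21.5^2/4) - 3*17
     = 0.044118 * 1266.45 - 51
     = 4.872610.
Step 4: Ties present; correction factor C = 1 - 24/(16^3 - 16) = 0.994118. Corrected H = 4.872610 / 0.994118 = 4.901442.
Step 5: Under H0, H ~ chi^2(3); p-value = 0.179158.
Step 6: alpha = 0.1. fail to reject H0.

H = 4.9014, df = 3, p = 0.179158, fail to reject H0.


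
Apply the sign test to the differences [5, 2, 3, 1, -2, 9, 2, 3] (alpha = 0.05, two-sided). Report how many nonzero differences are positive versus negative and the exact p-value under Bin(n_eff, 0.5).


Step 1: Discard zero differences. Original n = 8; n_eff = number of nonzero differences = 8.
Nonzero differences (with sign): +5, +2, +3, +1, -2, +9, +2, +3
Step 2: Count signs: positive = 7, negative = 1.
Step 3: Under H0: P(positive) = 0.5, so the number of positives S ~ Bin(8, 0.5).
Step 4: Two-sided exact p-value = sum of Bin(8,0.5) probabilities at or below the observed probability = 0.070312.
Step 5: alpha = 0.05. fail to reject H0.

n_eff = 8, pos = 7, neg = 1, p = 0.070312, fail to reject H0.


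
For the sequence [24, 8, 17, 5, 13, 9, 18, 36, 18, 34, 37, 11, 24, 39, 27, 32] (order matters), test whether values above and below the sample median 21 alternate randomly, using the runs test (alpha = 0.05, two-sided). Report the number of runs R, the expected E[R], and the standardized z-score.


Step 1: Compute median = 21; label A = above, B = below.
Labels in order: ABBBBBBABAABAAAA  (n_A = 8, n_B = 8)
Step 2: Count runs R = 7.
Step 3: Under H0 (random ordering), E[R] = 2*n_A*n_B/(n_A+n_B) + 1 = 2*8*8/16 + 1 = 9.0000.
        Var[R] = 2*n_A*n_B*(2*n_A*n_B - n_A - n_B) / ((n_A+n_B)^2 * (n_A+n_B-1)) = 14336/3840 = 3.7333.
        SD[R] = 1.9322.
Step 4: Continuity-corrected z = (R + 0.5 - E[R]) / SD[R] = (7 + 0.5 - 9.0000) / 1.9322 = -0.7763.
Step 5: Two-sided p-value via normal approximation = 2*(1 - Phi(|z|)) = 0.437558.
Step 6: alpha = 0.05. fail to reject H0.

R = 7, z = -0.7763, p = 0.437558, fail to reject H0.


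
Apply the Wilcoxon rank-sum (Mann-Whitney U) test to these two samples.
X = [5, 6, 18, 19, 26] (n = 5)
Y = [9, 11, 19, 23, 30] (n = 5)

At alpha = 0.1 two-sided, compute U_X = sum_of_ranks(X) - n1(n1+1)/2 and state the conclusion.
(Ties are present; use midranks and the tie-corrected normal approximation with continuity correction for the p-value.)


Step 1: Combine and sort all 10 observations; assign midranks.
sorted (value, group): (5,X), (6,X), (9,Y), (11,Y), (18,X), (19,X), (19,Y), (23,Y), (26,X), (30,Y)
ranks: 5->1, 6->2, 9->3, 11->4, 18->5, 19->6.5, 19->6.5, 23->8, 26->9, 30->10
Step 2: Rank sum for X: R1 = 1 + 2 + 5 + 6.5 + 9 = 23.5.
Step 3: U_X = R1 - n1(n1+1)/2 = 23.5 - 5*6/2 = 23.5 - 15 = 8.5.
       U_Y = n1*n2 - U_X = 25 - 8.5 = 16.5.
Step 4: Ties are present, so use the tie-corrected normal approximation (with continuity correction) for the p-value.
Step 5: p-value = 0.463344; compare to alpha = 0.1. fail to reject H0.

U_X = 8.5, p = 0.463344, fail to reject H0 at alpha = 0.1.


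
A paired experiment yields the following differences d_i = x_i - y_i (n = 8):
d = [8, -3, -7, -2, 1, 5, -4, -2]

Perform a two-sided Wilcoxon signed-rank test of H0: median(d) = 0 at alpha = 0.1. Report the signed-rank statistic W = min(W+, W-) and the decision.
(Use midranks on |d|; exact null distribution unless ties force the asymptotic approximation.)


Step 1: Drop any zero differences (none here) and take |d_i|.
|d| = [8, 3, 7, 2, 1, 5, 4, 2]
Step 2: Midrank |d_i| (ties get averaged ranks).
ranks: |8|->8, |3|->4, |7|->7, |2|->2.5, |1|->1, |5|->6, |4|->5, |2|->2.5
Step 3: Attach original signs; sum ranks with positive sign and with negative sign.
W+ = 8 + 1 + 6 = 15
W- = 4 + 7 + 2.5 + 5 + 2.5 = 21
(Check: W+ + W- = 36 should equal n(n+1)/2 = 36.)
Step 4: Test statistic W = min(W+, W-) = 15.
Step 5: Ties in |d|, so use the tie-corrected normal approximation.
        E[W] = n(n+1)/4 = 8*9/4 = 18.
        Tie groups: |d|=2 (t=2); sum(t^3 - t) = 6.
        Var[W] = n(n+1)(2n+1)/24 - sum(t^3-t)/48 = 1224/24 - 6/48 = 50.875.
        z = (W - E[W]) / sqrt(Var[W]) = (15 - 18) / 7.1327 = -0.4206.
        Two-sided p = 2*Phi(z) = 0.674047.
Step 6: alpha = 0.1. fail to reject H0.

W+ = 15, W- = 21, W = min = 15, p = 0.674047, fail to reject H0.


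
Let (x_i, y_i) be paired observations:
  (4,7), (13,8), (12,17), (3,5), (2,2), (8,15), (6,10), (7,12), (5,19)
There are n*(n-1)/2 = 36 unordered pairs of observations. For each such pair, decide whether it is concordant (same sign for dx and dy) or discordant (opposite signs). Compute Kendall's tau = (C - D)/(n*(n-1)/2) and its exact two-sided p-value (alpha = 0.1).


Step 1: Enumerate the 36 unordered pairs (i,j) with i<j and classify each by sign(x_j-x_i) * sign(y_j-y_i).
  (1,2):dx=+9,dy=+1->C; (1,3):dx=+8,dy=+10->C; (1,4):dx=-1,dy=-2->C; (1,5):dx=-2,dy=-5->C
  (1,6):dx=+4,dy=+8->C; (1,7):dx=+2,dy=+3->C; (1,8):dx=+3,dy=+5->C; (1,9):dx=+1,dy=+12->C
  (2,3):dx=-1,dy=+9->D; (2,4):dx=-10,dy=-3->C; (2,5):dx=-11,dy=-6->C; (2,6):dx=-5,dy=+7->D
  (2,7):dx=-7,dy=+2->D; (2,8):dx=-6,dy=+4->D; (2,9):dx=-8,dy=+11->D; (3,4):dx=-9,dy=-12->C
  (3,5):dx=-10,dy=-15->C; (3,6):dx=-4,dy=-2->C; (3,7):dx=-6,dy=-7->C; (3,8):dx=-5,dy=-5->C
  (3,9):dx=-7,dy=+2->D; (4,5):dx=-1,dy=-3->C; (4,6):dx=+5,dy=+10->C; (4,7):dx=+3,dy=+5->C
  (4,8):dx=+4,dy=+7->C; (4,9):dx=+2,dy=+14->C; (5,6):dx=+6,dy=+13->C; (5,7):dx=+4,dy=+8->C
  (5,8):dx=+5,dy=+10->C; (5,9):dx=+3,dy=+17->C; (6,7):dx=-2,dy=-5->C; (6,8):dx=-1,dy=-3->C
  (6,9):dx=-3,dy=+4->D; (7,8):dx=+1,dy=+2->C; (7,9):dx=-1,dy=+9->D; (8,9):dx=-2,dy=+7->D
Step 2: C = 27, D = 9, total pairs = 36.
Step 3: tau = (C - D)/(n(n-1)/2) = (27 - 9)/36 = 0.500000.
Step 4: Exact two-sided p-value (enumerate n! = 362880 permutations of y under H0): p = 0.075176.
Step 5: alpha = 0.1. reject H0.

tau_b = 0.5000 (C=27, D=9), p = 0.075176, reject H0.


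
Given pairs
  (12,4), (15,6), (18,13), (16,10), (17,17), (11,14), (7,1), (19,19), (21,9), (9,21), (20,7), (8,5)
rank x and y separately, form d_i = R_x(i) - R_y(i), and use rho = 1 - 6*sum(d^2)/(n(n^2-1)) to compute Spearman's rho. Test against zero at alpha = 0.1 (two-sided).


Step 1: Rank x and y separately (midranks; no ties here).
rank(x): 12->5, 15->6, 18->9, 16->7, 17->8, 11->4, 7->1, 19->10, 21->12, 9->3, 20->11, 8->2
rank(y): 4->2, 6->4, 13->8, 10->7, 17->10, 14->9, 1->1, 19->11, 9->6, 21->12, 7->5, 5->3
Step 2: d_i = R_x(i) - R_y(i); compute d_i^2.
  (5-2)^2=9, (6-4)^2=4, (9-8)^2=1, (7-7)^2=0, (8-10)^2=4, (4-9)^2=25, (1-1)^2=0, (10-11)^2=1, (12-6)^2=36, (3-12)^2=81, (11-5)^2=36, (2-3)^2=1
sum(d^2) = 198.
Step 3: rho = 1 - 6*198 / (12*(12^2 - 1)) = 1 - 1188/1716 = 0.307692.
Step 4: Under H0, t = rho * sqrt((n-2)/(1-rho^2)) = 1.0226 ~ t(10).
Step 5: Two-sided p-value from the t-distribution with 10 df = 0.330589.
Step 6: alpha = 0.1. fail to reject H0.

rho = 0.3077, p = 0.330589, fail to reject H0 at alpha = 0.1.


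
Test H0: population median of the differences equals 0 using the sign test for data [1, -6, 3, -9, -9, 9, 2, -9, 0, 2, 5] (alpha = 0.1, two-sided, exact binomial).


Step 1: Discard zero differences. Original n = 11; n_eff = number of nonzero differences = 10.
Nonzero differences (with sign): +1, -6, +3, -9, -9, +9, +2, -9, +2, +5
Step 2: Count signs: positive = 6, negative = 4.
Step 3: Under H0: P(positive) = 0.5, so the number of positives S ~ Bin(10, 0.5).
Step 4: Two-sided exact p-value = sum of Bin(10,0.5) probabilities at or below the observed probability = 0.753906.
Step 5: alpha = 0.1. fail to reject H0.

n_eff = 10, pos = 6, neg = 4, p = 0.753906, fail to reject H0.


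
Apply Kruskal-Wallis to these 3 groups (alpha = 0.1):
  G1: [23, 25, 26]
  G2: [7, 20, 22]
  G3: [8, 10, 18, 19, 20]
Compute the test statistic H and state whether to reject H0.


Step 1: Combine all N = 11 observations and assign midranks.
sorted (value, group, rank): (7,G2,1), (8,G3,2), (10,G3,3), (18,G3,4), (19,G3,5), (20,G2,6.5), (20,G3,6.5), (22,G2,8), (23,G1,9), (25,G1,10), (26,G1,11)
Step 2: Sum ranks within each group.
R_1 = 30 (n_1 = 3)
R_2 = 15.5 (n_2 = 3)
R_3 = 20.5 (n_3 = 5)
Step 3: H = 12/(N(N+1)) * sum(R_i^2/n_i) - 3(N+1)
     = 12/(11*12) * (30^2/3 + 15.5^2/3 + 20.5^2/5) - 3*12
     = 0.090909 * 464.133 - 36
     = 6.193939.
Step 4: Ties present; correction factor C = 1 - 6/(11^3 - 11) = 0.995455. Corrected H = 6.193939 / 0.995455 = 6.222222.
Step 5: Under H0, H ~ chi^2(2); p-value = 0.044551.
Step 6: alpha = 0.1. reject H0.

H = 6.2222, df = 2, p = 0.044551, reject H0.


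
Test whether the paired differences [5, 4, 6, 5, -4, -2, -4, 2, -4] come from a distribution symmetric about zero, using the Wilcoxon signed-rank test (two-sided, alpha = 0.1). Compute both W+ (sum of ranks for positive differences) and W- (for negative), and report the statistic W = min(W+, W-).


Step 1: Drop any zero differences (none here) and take |d_i|.
|d| = [5, 4, 6, 5, 4, 2, 4, 2, 4]
Step 2: Midrank |d_i| (ties get averaged ranks).
ranks: |5|->7.5, |4|->4.5, |6|->9, |5|->7.5, |4|->4.5, |2|->1.5, |4|->4.5, |2|->1.5, |4|->4.5
Step 3: Attach original signs; sum ranks with positive sign and with negative sign.
W+ = 7.5 + 4.5 + 9 + 7.5 + 1.5 = 30
W- = 4.5 + 1.5 + 4.5 + 4.5 = 15
(Check: W+ + W- = 45 should equal n(n+1)/2 = 45.)
Step 4: Test statistic W = min(W+, W-) = 15.
Step 5: Ties in |d|, so use the tie-corrected normal approximation.
        E[W] = n(n+1)/4 = 9*10/4 = 22.5.
        Tie groups: |d|=2 (t=2), |d|=4 (t=4), |d|=5 (t=2); sum(t^3 - t) = 72.
        Var[W] = n(n+1)(2n+1)/24 - sum(t^3-t)/48 = 1710/24 - 72/48 = 69.75.
        z = (W - E[W]) / sqrt(Var[W]) = (15 - 22.5) / 8.3516 = -0.8980.
        Two-sided p = 2*Phi(z) = 0.369171.
Step 6: alpha = 0.1. fail to reject H0.

W+ = 30, W- = 15, W = min = 15, p = 0.369171, fail to reject H0.


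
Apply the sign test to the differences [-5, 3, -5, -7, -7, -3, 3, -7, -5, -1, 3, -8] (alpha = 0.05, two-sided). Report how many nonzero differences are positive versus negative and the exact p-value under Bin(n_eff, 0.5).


Step 1: Discard zero differences. Original n = 12; n_eff = number of nonzero differences = 12.
Nonzero differences (with sign): -5, +3, -5, -7, -7, -3, +3, -7, -5, -1, +3, -8
Step 2: Count signs: positive = 3, negative = 9.
Step 3: Under H0: P(positive) = 0.5, so the number of positives S ~ Bin(12, 0.5).
Step 4: Two-sided exact p-value = sum of Bin(12,0.5) probabilities at or below the observed probability = 0.145996.
Step 5: alpha = 0.05. fail to reject H0.

n_eff = 12, pos = 3, neg = 9, p = 0.145996, fail to reject H0.


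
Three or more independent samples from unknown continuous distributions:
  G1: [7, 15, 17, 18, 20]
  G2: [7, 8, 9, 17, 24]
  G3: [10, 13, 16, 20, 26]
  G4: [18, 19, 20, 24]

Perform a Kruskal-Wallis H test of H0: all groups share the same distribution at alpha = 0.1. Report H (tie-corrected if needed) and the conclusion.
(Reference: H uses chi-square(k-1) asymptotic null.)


Step 1: Combine all N = 19 observations and assign midranks.
sorted (value, group, rank): (7,G1,1.5), (7,G2,1.5), (8,G2,3), (9,G2,4), (10,G3,5), (13,G3,6), (15,G1,7), (16,G3,8), (17,G1,9.5), (17,G2,9.5), (18,G1,11.5), (18,G4,11.5), (19,G4,13), (20,G1,15), (20,G3,15), (20,G4,15), (24,G2,17.5), (24,G4,17.5), (26,G3,19)
Step 2: Sum ranks within each group.
R_1 = 44.5 (n_1 = 5)
R_2 = 35.5 (n_2 = 5)
R_3 = 53 (n_3 = 5)
R_4 = 57 (n_4 = 4)
Step 3: H = 12/(N(N+1)) * sum(R_i^2/n_i) - 3(N+1)
     = 12/(19*20) * (44.5^2/5 + 35.5^2/5 + 53^2/5 + 57^2/4) - 3*20
     = 0.031579 * 2022.15 - 60
     = 3.857368.
Step 4: Ties present; correction factor C = 1 - 48/(19^3 - 19) = 0.992982. Corrected H = 3.857368 / 0.992982 = 3.884629.
Step 5: Under H0, H ~ chi^2(3); p-value = 0.274195.
Step 6: alpha = 0.1. fail to reject H0.

H = 3.8846, df = 3, p = 0.274195, fail to reject H0.


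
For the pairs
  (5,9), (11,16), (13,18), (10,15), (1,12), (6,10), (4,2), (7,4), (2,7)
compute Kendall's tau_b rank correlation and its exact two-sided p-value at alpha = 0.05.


Step 1: Enumerate the 36 unordered pairs (i,j) with i<j and classify each by sign(x_j-x_i) * sign(y_j-y_i).
  (1,2):dx=+6,dy=+7->C; (1,3):dx=+8,dy=+9->C; (1,4):dx=+5,dy=+6->C; (1,5):dx=-4,dy=+3->D
  (1,6):dx=+1,dy=+1->C; (1,7):dx=-1,dy=-7->C; (1,8):dx=+2,dy=-5->D; (1,9):dx=-3,dy=-2->C
  (2,3):dx=+2,dy=+2->C; (2,4):dx=-1,dy=-1->C; (2,5):dx=-10,dy=-4->C; (2,6):dx=-5,dy=-6->C
  (2,7):dx=-7,dy=-14->C; (2,8):dx=-4,dy=-12->C; (2,9):dx=-9,dy=-9->C; (3,4):dx=-3,dy=-3->C
  (3,5):dx=-12,dy=-6->C; (3,6):dx=-7,dy=-8->C; (3,7):dx=-9,dy=-16->C; (3,8):dx=-6,dy=-14->C
  (3,9):dx=-11,dy=-11->C; (4,5):dx=-9,dy=-3->C; (4,6):dx=-4,dy=-5->C; (4,7):dx=-6,dy=-13->C
  (4,8):dx=-3,dy=-11->C; (4,9):dx=-8,dy=-8->C; (5,6):dx=+5,dy=-2->D; (5,7):dx=+3,dy=-10->D
  (5,8):dx=+6,dy=-8->D; (5,9):dx=+1,dy=-5->D; (6,7):dx=-2,dy=-8->C; (6,8):dx=+1,dy=-6->D
  (6,9):dx=-4,dy=-3->C; (7,8):dx=+3,dy=+2->C; (7,9):dx=-2,dy=+5->D; (8,9):dx=-5,dy=+3->D
Step 2: C = 27, D = 9, total pairs = 36.
Step 3: tau = (C - D)/(n(n-1)/2) = (27 - 9)/36 = 0.500000.
Step 4: Exact two-sided p-value (enumerate n! = 362880 permutations of y under H0): p = 0.075176.
Step 5: alpha = 0.05. fail to reject H0.

tau_b = 0.5000 (C=27, D=9), p = 0.075176, fail to reject H0.


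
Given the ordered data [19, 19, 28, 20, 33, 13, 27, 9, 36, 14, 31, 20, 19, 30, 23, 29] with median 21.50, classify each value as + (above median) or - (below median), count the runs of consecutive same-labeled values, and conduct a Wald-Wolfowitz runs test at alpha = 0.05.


Step 1: Compute median = 21.50; label A = above, B = below.
Labels in order: BBABABABABABBAAA  (n_A = 8, n_B = 8)
Step 2: Count runs R = 12.
Step 3: Under H0 (random ordering), E[R] = 2*n_A*n_B/(n_A+n_B) + 1 = 2*8*8/16 + 1 = 9.0000.
        Var[R] = 2*n_A*n_B*(2*n_A*n_B - n_A - n_B) / ((n_A+n_B)^2 * (n_A+n_B-1)) = 14336/3840 = 3.7333.
        SD[R] = 1.9322.
Step 4: Continuity-corrected z = (R - 0.5 - E[R]) / SD[R] = (12 - 0.5 - 9.0000) / 1.9322 = 1.2939.
Step 5: Two-sided p-value via normal approximation = 2*(1 - Phi(|z|)) = 0.195709.
Step 6: alpha = 0.05. fail to reject H0.

R = 12, z = 1.2939, p = 0.195709, fail to reject H0.


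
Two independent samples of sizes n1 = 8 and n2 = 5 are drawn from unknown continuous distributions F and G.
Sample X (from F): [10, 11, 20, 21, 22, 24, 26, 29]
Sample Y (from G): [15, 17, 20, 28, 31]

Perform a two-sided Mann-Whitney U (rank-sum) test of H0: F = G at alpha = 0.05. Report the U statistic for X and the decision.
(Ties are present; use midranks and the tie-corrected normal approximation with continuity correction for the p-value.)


Step 1: Combine and sort all 13 observations; assign midranks.
sorted (value, group): (10,X), (11,X), (15,Y), (17,Y), (20,X), (20,Y), (21,X), (22,X), (24,X), (26,X), (28,Y), (29,X), (31,Y)
ranks: 10->1, 11->2, 15->3, 17->4, 20->5.5, 20->5.5, 21->7, 22->8, 24->9, 26->10, 28->11, 29->12, 31->13
Step 2: Rank sum for X: R1 = 1 + 2 + 5.5 + 7 + 8 + 9 + 10 + 12 = 54.5.
Step 3: U_X = R1 - n1(n1+1)/2 = 54.5 - 8*9/2 = 54.5 - 36 = 18.5.
       U_Y = n1*n2 - U_X = 40 - 18.5 = 21.5.
Step 4: Ties are present, so use the tie-corrected normal approximation (with continuity correction) for the p-value.
Step 5: p-value = 0.883458; compare to alpha = 0.05. fail to reject H0.

U_X = 18.5, p = 0.883458, fail to reject H0 at alpha = 0.05.


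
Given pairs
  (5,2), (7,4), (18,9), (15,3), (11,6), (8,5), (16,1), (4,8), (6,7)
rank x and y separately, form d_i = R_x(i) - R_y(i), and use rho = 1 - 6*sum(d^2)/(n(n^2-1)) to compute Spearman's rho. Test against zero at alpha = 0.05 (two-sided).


Step 1: Rank x and y separately (midranks; no ties here).
rank(x): 5->2, 7->4, 18->9, 15->7, 11->6, 8->5, 16->8, 4->1, 6->3
rank(y): 2->2, 4->4, 9->9, 3->3, 6->6, 5->5, 1->1, 8->8, 7->7
Step 2: d_i = R_x(i) - R_y(i); compute d_i^2.
  (2-2)^2=0, (4-4)^2=0, (9-9)^2=0, (7-3)^2=16, (6-6)^2=0, (5-5)^2=0, (8-1)^2=49, (1-8)^2=49, (3-7)^2=16
sum(d^2) = 130.
Step 3: rho = 1 - 6*130 / (9*(9^2 - 1)) = 1 - 780/720 = -0.083333.
Step 4: Under H0, t = rho * sqrt((n-2)/(1-rho^2)) = -0.2212 ~ t(7).
Step 5: Two-sided p-value from the t-distribution with 7 df = 0.831214.
Step 6: alpha = 0.05. fail to reject H0.

rho = -0.0833, p = 0.831214, fail to reject H0 at alpha = 0.05.


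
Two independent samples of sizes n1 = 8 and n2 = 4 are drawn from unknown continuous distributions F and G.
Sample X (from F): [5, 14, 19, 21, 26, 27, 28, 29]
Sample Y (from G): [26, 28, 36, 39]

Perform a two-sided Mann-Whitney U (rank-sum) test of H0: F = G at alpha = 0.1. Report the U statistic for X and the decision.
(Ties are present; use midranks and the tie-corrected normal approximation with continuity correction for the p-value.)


Step 1: Combine and sort all 12 observations; assign midranks.
sorted (value, group): (5,X), (14,X), (19,X), (21,X), (26,X), (26,Y), (27,X), (28,X), (28,Y), (29,X), (36,Y), (39,Y)
ranks: 5->1, 14->2, 19->3, 21->4, 26->5.5, 26->5.5, 27->7, 28->8.5, 28->8.5, 29->10, 36->11, 39->12
Step 2: Rank sum for X: R1 = 1 + 2 + 3 + 4 + 5.5 + 7 + 8.5 + 10 = 41.
Step 3: U_X = R1 - n1(n1+1)/2 = 41 - 8*9/2 = 41 - 36 = 5.
       U_Y = n1*n2 - U_X = 32 - 5 = 27.
Step 4: Ties are present, so use the tie-corrected normal approximation (with continuity correction) for the p-value.
Step 5: p-value = 0.073517; compare to alpha = 0.1. reject H0.

U_X = 5, p = 0.073517, reject H0 at alpha = 0.1.


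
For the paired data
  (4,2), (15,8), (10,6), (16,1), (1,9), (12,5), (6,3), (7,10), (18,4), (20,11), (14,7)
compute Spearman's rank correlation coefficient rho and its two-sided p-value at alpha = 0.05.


Step 1: Rank x and y separately (midranks; no ties here).
rank(x): 4->2, 15->8, 10->5, 16->9, 1->1, 12->6, 6->3, 7->4, 18->10, 20->11, 14->7
rank(y): 2->2, 8->8, 6->6, 1->1, 9->9, 5->5, 3->3, 10->10, 4->4, 11->11, 7->7
Step 2: d_i = R_x(i) - R_y(i); compute d_i^2.
  (2-2)^2=0, (8-8)^2=0, (5-6)^2=1, (9-1)^2=64, (1-9)^2=64, (6-5)^2=1, (3-3)^2=0, (4-10)^2=36, (10-4)^2=36, (11-11)^2=0, (7-7)^2=0
sum(d^2) = 202.
Step 3: rho = 1 - 6*202 / (11*(11^2 - 1)) = 1 - 1212/1320 = 0.081818.
Step 4: Under H0, t = rho * sqrt((n-2)/(1-rho^2)) = 0.2463 ~ t(9).
Step 5: Two-sided p-value from the t-distribution with 9 df = 0.810990.
Step 6: alpha = 0.05. fail to reject H0.

rho = 0.0818, p = 0.810990, fail to reject H0 at alpha = 0.05.


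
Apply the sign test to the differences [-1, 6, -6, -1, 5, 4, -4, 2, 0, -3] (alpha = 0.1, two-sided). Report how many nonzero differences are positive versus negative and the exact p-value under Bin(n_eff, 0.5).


Step 1: Discard zero differences. Original n = 10; n_eff = number of nonzero differences = 9.
Nonzero differences (with sign): -1, +6, -6, -1, +5, +4, -4, +2, -3
Step 2: Count signs: positive = 4, negative = 5.
Step 3: Under H0: P(positive) = 0.5, so the number of positives S ~ Bin(9, 0.5).
Step 4: Two-sided exact p-value = sum of Bin(9,0.5) probabilities at or below the observed probability = 1.000000.
Step 5: alpha = 0.1. fail to reject H0.

n_eff = 9, pos = 4, neg = 5, p = 1.000000, fail to reject H0.


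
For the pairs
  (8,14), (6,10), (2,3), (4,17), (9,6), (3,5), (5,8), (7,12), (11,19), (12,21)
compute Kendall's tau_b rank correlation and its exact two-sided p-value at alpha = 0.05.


Step 1: Enumerate the 45 unordered pairs (i,j) with i<j and classify each by sign(x_j-x_i) * sign(y_j-y_i).
  (1,2):dx=-2,dy=-4->C; (1,3):dx=-6,dy=-11->C; (1,4):dx=-4,dy=+3->D; (1,5):dx=+1,dy=-8->D
  (1,6):dx=-5,dy=-9->C; (1,7):dx=-3,dy=-6->C; (1,8):dx=-1,dy=-2->C; (1,9):dx=+3,dy=+5->C
  (1,10):dx=+4,dy=+7->C; (2,3):dx=-4,dy=-7->C; (2,4):dx=-2,dy=+7->D; (2,5):dx=+3,dy=-4->D
  (2,6):dx=-3,dy=-5->C; (2,7):dx=-1,dy=-2->C; (2,8):dx=+1,dy=+2->C; (2,9):dx=+5,dy=+9->C
  (2,10):dx=+6,dy=+11->C; (3,4):dx=+2,dy=+14->C; (3,5):dx=+7,dy=+3->C; (3,6):dx=+1,dy=+2->C
  (3,7):dx=+3,dy=+5->C; (3,8):dx=+5,dy=+9->C; (3,9):dx=+9,dy=+16->C; (3,10):dx=+10,dy=+18->C
  (4,5):dx=+5,dy=-11->D; (4,6):dx=-1,dy=-12->C; (4,7):dx=+1,dy=-9->D; (4,8):dx=+3,dy=-5->D
  (4,9):dx=+7,dy=+2->C; (4,10):dx=+8,dy=+4->C; (5,6):dx=-6,dy=-1->C; (5,7):dx=-4,dy=+2->D
  (5,8):dx=-2,dy=+6->D; (5,9):dx=+2,dy=+13->C; (5,10):dx=+3,dy=+15->C; (6,7):dx=+2,dy=+3->C
  (6,8):dx=+4,dy=+7->C; (6,9):dx=+8,dy=+14->C; (6,10):dx=+9,dy=+16->C; (7,8):dx=+2,dy=+4->C
  (7,9):dx=+6,dy=+11->C; (7,10):dx=+7,dy=+13->C; (8,9):dx=+4,dy=+7->C; (8,10):dx=+5,dy=+9->C
  (9,10):dx=+1,dy=+2->C
Step 2: C = 36, D = 9, total pairs = 45.
Step 3: tau = (C - D)/(n(n-1)/2) = (36 - 9)/45 = 0.600000.
Step 4: Exact two-sided p-value (enumerate n! = 3628800 permutations of y under H0): p = 0.016666.
Step 5: alpha = 0.05. reject H0.

tau_b = 0.6000 (C=36, D=9), p = 0.016666, reject H0.


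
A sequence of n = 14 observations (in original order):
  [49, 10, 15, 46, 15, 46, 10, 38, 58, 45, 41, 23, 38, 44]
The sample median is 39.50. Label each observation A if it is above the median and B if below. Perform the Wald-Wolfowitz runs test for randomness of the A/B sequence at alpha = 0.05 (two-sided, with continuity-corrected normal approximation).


Step 1: Compute median = 39.50; label A = above, B = below.
Labels in order: ABBABABBAAABBA  (n_A = 7, n_B = 7)
Step 2: Count runs R = 9.
Step 3: Under H0 (random ordering), E[R] = 2*n_A*n_B/(n_A+n_B) + 1 = 2*7*7/14 + 1 = 8.0000.
        Var[R] = 2*n_A*n_B*(2*n_A*n_B - n_A - n_B) / ((n_A+n_B)^2 * (n_A+n_B-1)) = 8232/2548 = 3.2308.
        SD[R] = 1.7974.
Step 4: Continuity-corrected z = (R - 0.5 - E[R]) / SD[R] = (9 - 0.5 - 8.0000) / 1.7974 = 0.2782.
Step 5: Two-sided p-value via normal approximation = 2*(1 - Phi(|z|)) = 0.780879.
Step 6: alpha = 0.05. fail to reject H0.

R = 9, z = 0.2782, p = 0.780879, fail to reject H0.


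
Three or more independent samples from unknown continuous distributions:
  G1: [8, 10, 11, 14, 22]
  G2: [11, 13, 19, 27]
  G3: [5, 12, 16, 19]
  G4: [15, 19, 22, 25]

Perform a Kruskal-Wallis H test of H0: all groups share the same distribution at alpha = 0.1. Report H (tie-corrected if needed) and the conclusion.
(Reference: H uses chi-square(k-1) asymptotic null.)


Step 1: Combine all N = 17 observations and assign midranks.
sorted (value, group, rank): (5,G3,1), (8,G1,2), (10,G1,3), (11,G1,4.5), (11,G2,4.5), (12,G3,6), (13,G2,7), (14,G1,8), (15,G4,9), (16,G3,10), (19,G2,12), (19,G3,12), (19,G4,12), (22,G1,14.5), (22,G4,14.5), (25,G4,16), (27,G2,17)
Step 2: Sum ranks within each group.
R_1 = 32 (n_1 = 5)
R_2 = 40.5 (n_2 = 4)
R_3 = 29 (n_3 = 4)
R_4 = 51.5 (n_4 = 4)
Step 3: H = 12/(N(N+1)) * sum(R_i^2/n_i) - 3(N+1)
     = 12/(17*18) * (32^2/5 + 40.5^2/4 + 29^2/4 + 51.5^2/4) - 3*18
     = 0.039216 * 1488.17 - 54
     = 4.359804.
Step 4: Ties present; correction factor C = 1 - 36/(17^3 - 17) = 0.992647. Corrected H = 4.359804 / 0.992647 = 4.392099.
Step 5: Under H0, H ~ chi^2(3); p-value = 0.222119.
Step 6: alpha = 0.1. fail to reject H0.

H = 4.3921, df = 3, p = 0.222119, fail to reject H0.


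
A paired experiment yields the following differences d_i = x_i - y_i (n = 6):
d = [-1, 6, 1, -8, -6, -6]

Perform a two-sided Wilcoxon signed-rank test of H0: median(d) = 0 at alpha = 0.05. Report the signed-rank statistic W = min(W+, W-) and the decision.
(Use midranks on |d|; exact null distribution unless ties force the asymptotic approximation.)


Step 1: Drop any zero differences (none here) and take |d_i|.
|d| = [1, 6, 1, 8, 6, 6]
Step 2: Midrank |d_i| (ties get averaged ranks).
ranks: |1|->1.5, |6|->4, |1|->1.5, |8|->6, |6|->4, |6|->4
Step 3: Attach original signs; sum ranks with positive sign and with negative sign.
W+ = 4 + 1.5 = 5.5
W- = 1.5 + 6 + 4 + 4 = 15.5
(Check: W+ + W- = 21 should equal n(n+1)/2 = 21.)
Step 4: Test statistic W = min(W+, W-) = 5.5.
Step 5: Ties in |d|, so use the tie-corrected normal approximation.
        E[W] = n(n+1)/4 = 6*7/4 = 10.5.
        Tie groups: |d|=1 (t=2), |d|=6 (t=3); sum(t^3 - t) = 30.
        Var[W] = n(n+1)(2n+1)/24 - sum(t^3-t)/48 = 546/24 - 30/48 = 22.125.
        z = (W - E[W]) / sqrt(Var[W]) = (5.5 - 10.5) / 4.7037 = -1.0630.
        Two-sided p = 2*Phi(z) = 0.287787.
Step 6: alpha = 0.05. fail to reject H0.

W+ = 5.5, W- = 15.5, W = min = 5.5, p = 0.287787, fail to reject H0.


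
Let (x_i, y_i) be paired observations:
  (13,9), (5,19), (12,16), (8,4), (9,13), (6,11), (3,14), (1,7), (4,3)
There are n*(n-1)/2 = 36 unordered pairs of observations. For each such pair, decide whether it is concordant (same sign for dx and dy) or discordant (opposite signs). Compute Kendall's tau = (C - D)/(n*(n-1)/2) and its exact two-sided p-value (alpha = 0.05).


Step 1: Enumerate the 36 unordered pairs (i,j) with i<j and classify each by sign(x_j-x_i) * sign(y_j-y_i).
  (1,2):dx=-8,dy=+10->D; (1,3):dx=-1,dy=+7->D; (1,4):dx=-5,dy=-5->C; (1,5):dx=-4,dy=+4->D
  (1,6):dx=-7,dy=+2->D; (1,7):dx=-10,dy=+5->D; (1,8):dx=-12,dy=-2->C; (1,9):dx=-9,dy=-6->C
  (2,3):dx=+7,dy=-3->D; (2,4):dx=+3,dy=-15->D; (2,5):dx=+4,dy=-6->D; (2,6):dx=+1,dy=-8->D
  (2,7):dx=-2,dy=-5->C; (2,8):dx=-4,dy=-12->C; (2,9):dx=-1,dy=-16->C; (3,4):dx=-4,dy=-12->C
  (3,5):dx=-3,dy=-3->C; (3,6):dx=-6,dy=-5->C; (3,7):dx=-9,dy=-2->C; (3,8):dx=-11,dy=-9->C
  (3,9):dx=-8,dy=-13->C; (4,5):dx=+1,dy=+9->C; (4,6):dx=-2,dy=+7->D; (4,7):dx=-5,dy=+10->D
  (4,8):dx=-7,dy=+3->D; (4,9):dx=-4,dy=-1->C; (5,6):dx=-3,dy=-2->C; (5,7):dx=-6,dy=+1->D
  (5,8):dx=-8,dy=-6->C; (5,9):dx=-5,dy=-10->C; (6,7):dx=-3,dy=+3->D; (6,8):dx=-5,dy=-4->C
  (6,9):dx=-2,dy=-8->C; (7,8):dx=-2,dy=-7->C; (7,9):dx=+1,dy=-11->D; (8,9):dx=+3,dy=-4->D
Step 2: C = 20, D = 16, total pairs = 36.
Step 3: tau = (C - D)/(n(n-1)/2) = (20 - 16)/36 = 0.111111.
Step 4: Exact two-sided p-value (enumerate n! = 362880 permutations of y under H0): p = 0.761414.
Step 5: alpha = 0.05. fail to reject H0.

tau_b = 0.1111 (C=20, D=16), p = 0.761414, fail to reject H0.


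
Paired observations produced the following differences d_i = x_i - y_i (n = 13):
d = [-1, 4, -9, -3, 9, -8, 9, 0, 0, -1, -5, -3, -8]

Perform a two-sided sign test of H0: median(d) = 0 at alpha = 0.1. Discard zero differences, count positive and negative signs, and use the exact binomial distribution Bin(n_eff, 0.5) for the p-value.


Step 1: Discard zero differences. Original n = 13; n_eff = number of nonzero differences = 11.
Nonzero differences (with sign): -1, +4, -9, -3, +9, -8, +9, -1, -5, -3, -8
Step 2: Count signs: positive = 3, negative = 8.
Step 3: Under H0: P(positive) = 0.5, so the number of positives S ~ Bin(11, 0.5).
Step 4: Two-sided exact p-value = sum of Bin(11,0.5) probabilities at or below the observed probability = 0.226562.
Step 5: alpha = 0.1. fail to reject H0.

n_eff = 11, pos = 3, neg = 8, p = 0.226562, fail to reject H0.


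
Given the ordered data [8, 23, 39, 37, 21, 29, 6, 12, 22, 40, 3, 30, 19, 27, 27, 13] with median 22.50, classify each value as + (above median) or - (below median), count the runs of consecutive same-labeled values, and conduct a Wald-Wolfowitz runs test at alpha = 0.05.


Step 1: Compute median = 22.50; label A = above, B = below.
Labels in order: BAAABABBBABABAAB  (n_A = 8, n_B = 8)
Step 2: Count runs R = 11.
Step 3: Under H0 (random ordering), E[R] = 2*n_A*n_B/(n_A+n_B) + 1 = 2*8*8/16 + 1 = 9.0000.
        Var[R] = 2*n_A*n_B*(2*n_A*n_B - n_A - n_B) / ((n_A+n_B)^2 * (n_A+n_B-1)) = 14336/3840 = 3.7333.
        SD[R] = 1.9322.
Step 4: Continuity-corrected z = (R - 0.5 - E[R]) / SD[R] = (11 - 0.5 - 9.0000) / 1.9322 = 0.7763.
Step 5: Two-sided p-value via normal approximation = 2*(1 - Phi(|z|)) = 0.437558.
Step 6: alpha = 0.05. fail to reject H0.

R = 11, z = 0.7763, p = 0.437558, fail to reject H0.
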